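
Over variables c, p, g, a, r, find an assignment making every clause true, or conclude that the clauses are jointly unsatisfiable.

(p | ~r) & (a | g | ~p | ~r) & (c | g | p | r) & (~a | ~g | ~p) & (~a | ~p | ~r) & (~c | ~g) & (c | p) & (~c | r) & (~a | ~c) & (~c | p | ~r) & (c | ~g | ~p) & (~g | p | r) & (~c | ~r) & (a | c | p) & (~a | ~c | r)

c = False; p = True; g = False; a = True; r = False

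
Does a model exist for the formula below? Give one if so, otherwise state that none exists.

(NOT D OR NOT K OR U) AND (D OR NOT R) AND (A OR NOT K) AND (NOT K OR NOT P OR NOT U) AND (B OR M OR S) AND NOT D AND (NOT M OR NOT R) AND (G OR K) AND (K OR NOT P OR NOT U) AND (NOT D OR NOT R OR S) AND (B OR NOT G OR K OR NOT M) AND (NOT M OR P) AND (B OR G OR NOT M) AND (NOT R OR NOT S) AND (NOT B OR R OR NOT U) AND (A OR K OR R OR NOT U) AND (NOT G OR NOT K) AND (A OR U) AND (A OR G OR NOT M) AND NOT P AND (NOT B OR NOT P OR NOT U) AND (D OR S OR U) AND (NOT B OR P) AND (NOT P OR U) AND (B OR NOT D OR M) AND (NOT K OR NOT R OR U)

U = False, S = True, B = False, P = False, A = True, M = False, R = False, K = False, D = False, G = True

Unit clause (NOT D) forces D = False.
Unit clause (NOT P) forces P = False.
In (NOT B OR P) only NOT B is left, so B = False.
In (D OR NOT R) only NOT R is left, so R = False.
In (NOT M OR P) only NOT M is left, so M = False.
In (B OR M OR S) only S is left, so S = True.
Set U = False.
  then (A OR U) forces A = True.
Set K = False.
  then (G OR K) forces G = True.
All clauses satisfied.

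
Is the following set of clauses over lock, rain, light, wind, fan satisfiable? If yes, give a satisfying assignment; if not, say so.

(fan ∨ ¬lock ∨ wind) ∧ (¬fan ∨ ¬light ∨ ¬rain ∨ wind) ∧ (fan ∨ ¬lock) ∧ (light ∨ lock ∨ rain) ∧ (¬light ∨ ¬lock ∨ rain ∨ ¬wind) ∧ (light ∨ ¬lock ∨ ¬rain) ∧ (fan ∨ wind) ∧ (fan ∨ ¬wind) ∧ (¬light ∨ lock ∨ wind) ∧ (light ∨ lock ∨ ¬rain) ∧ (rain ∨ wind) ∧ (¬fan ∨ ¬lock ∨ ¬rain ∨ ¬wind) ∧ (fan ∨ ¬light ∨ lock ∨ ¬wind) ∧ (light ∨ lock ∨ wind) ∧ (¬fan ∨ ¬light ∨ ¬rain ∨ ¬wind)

lock = True, rain = False, light = False, wind = True, fan = True

Set lock = True.
  then (fan ∨ ¬lock) forces fan = True.
Set rain = False.
  then (rain ∨ wind) forces wind = True.
  then (¬light ∨ ¬lock ∨ rain ∨ ¬wind) forces light = False.
All clauses satisfied.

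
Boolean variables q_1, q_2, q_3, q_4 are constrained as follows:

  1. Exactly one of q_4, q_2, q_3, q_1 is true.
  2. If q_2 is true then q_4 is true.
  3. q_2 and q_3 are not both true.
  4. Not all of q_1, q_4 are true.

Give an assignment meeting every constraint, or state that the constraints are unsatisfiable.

q_1 = False, q_2 = False, q_3 = False, q_4 = True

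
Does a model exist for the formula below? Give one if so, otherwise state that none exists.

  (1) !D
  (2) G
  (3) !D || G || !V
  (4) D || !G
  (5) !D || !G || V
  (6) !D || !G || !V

Unsatisfiable

Case G = True:
  (!D) forces D = False.
  Clause (D || !G) is falsified — contradiction.
Case G = False:
  Clause (G) is falsified — contradiction.
Both cases fail, so the formula is unsatisfiable.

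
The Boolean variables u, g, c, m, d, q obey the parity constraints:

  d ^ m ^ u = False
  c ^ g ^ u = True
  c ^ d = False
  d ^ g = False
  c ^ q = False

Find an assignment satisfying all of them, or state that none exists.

u = True; g = True; c = True; m = False; d = True; q = True

d ^ m ^ u = T ^ F ^ T = False ✓
c ^ g ^ u = T ^ T ^ T = True ✓
c ^ d = T ^ T = False ✓
d ^ g = T ^ T = False ✓
c ^ q = T ^ T = False ✓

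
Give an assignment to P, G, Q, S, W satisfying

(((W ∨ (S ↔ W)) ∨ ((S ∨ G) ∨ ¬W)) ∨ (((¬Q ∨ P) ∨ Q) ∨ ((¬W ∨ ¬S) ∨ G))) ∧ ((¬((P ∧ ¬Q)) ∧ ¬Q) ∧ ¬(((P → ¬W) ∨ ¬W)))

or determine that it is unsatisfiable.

Case Q = True: the conjunct ¬Q is False.
Case Q = False: the formula simplifies to ¬P ∧ ¬(((P → ¬W) ∨ ¬W)).
  P = True: the conjunct ¬P is False.
  P = False: the conjunct ¬(((P → ¬W) ∨ ¬W)) becomes ¬((True ∨ ¬W)) = False.
Both cases fail — unsatisfiable.

The formula is unsatisfiable.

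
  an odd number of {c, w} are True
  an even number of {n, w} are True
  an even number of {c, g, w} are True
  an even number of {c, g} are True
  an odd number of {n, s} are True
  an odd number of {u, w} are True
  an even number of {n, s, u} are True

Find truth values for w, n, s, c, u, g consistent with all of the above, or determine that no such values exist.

w = False; n = False; s = True; c = True; u = True; g = True

{c, w}: 1 true → odd ✓
{n, w}: 0 true → even ✓
{c, g, w}: 2 true → even ✓
{c, g}: 2 true → even ✓
{n, s}: 1 true → odd ✓
{u, w}: 1 true → odd ✓
{n, s, u}: 2 true → even ✓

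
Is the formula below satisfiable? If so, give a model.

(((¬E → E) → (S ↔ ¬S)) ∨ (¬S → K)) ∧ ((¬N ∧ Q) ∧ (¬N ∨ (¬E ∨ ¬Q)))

N = False, K = True, Q = True, E = True, S = False

  ((¬E → E) → (S ↔ ¬S)) ∨ (¬S → K) = True
    (¬E → E) → (S ↔ ¬S) = False
      ¬E → E = True
        ¬E = False
      S ↔ ¬S = False
        ¬S = True
    ¬S → K = True
      ¬S = True
  (¬N ∧ Q) ∧ (¬N ∨ (¬E ∨ ¬Q)) = True
    ¬N ∧ Q = True
      ¬N = True
    ¬N ∨ (¬E ∨ ¬Q) = True
      ¬N = True
      ¬E ∨ ¬Q = False
        ¬E = False
        ¬Q = False
Both conjuncts True, so the formula holds.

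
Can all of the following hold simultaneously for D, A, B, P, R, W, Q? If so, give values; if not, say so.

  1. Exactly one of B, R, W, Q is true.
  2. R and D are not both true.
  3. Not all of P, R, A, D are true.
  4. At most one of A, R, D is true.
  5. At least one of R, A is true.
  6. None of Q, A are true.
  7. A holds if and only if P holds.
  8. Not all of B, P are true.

D = False; A = False; B = False; P = False; R = True; W = False; Q = False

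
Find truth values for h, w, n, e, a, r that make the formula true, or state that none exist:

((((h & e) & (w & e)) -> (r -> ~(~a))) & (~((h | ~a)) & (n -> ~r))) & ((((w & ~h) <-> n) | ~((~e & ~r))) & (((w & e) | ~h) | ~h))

h: False, w: True, n: False, e: True, a: True, r: False

  (((h & e) & (w & e)) -> (r -> ~(~a))) & (~((h | ~a)) & (n -> ~r)) = True
    ((h & e) & (w & e)) -> (r -> ~(~a)) = True
      (h & e) & (w & e) = False
        h & e = False
        w & e = True
      r -> ~(~a) = True
        ~(~a) = True
          ~a = False
    ~((h | ~a)) & (n -> ~r) = True
      ~((h | ~a)) = True
        h | ~a = False
          ~a = False
      n -> ~r = True
        ~r = True
  (((w & ~h) <-> n) | ~((~e & ~r))) & (((w & e) | ~h) | ~h) = True
    ((w & ~h) <-> n) | ~((~e & ~r)) = True
      (w & ~h) <-> n = False
        w & ~h = True
          ~h = True
      ~((~e & ~r)) = True
        ~e & ~r = False
          ~e = False
          ~r = True
    ((w & e) | ~h) | ~h = True
      (w & e) | ~h = True
        w & e = True
        ~h = True
      ~h = True
Both conjuncts True, so the formula holds.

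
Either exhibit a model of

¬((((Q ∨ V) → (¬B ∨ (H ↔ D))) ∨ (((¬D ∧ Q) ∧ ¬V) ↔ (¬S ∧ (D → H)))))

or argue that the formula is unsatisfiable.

D = False; S = False; H = True; B = True; V = True; Q = False

  ¬((((Q ∨ V) → (¬B ∨ (H ↔ D))) ∨ (((¬D ∧ Q) ∧ ¬V) ↔ (¬S ∧ (D → H))))) = True
    ((Q ∨ V) → (¬B ∨ (H ↔ D))) ∨ (((¬D ∧ Q) ∧ ¬V) ↔ (¬S ∧ (D → H))) = False
      (Q ∨ V) → (¬B ∨ (H ↔ D)) = False
        Q ∨ V = True
        ¬B ∨ (H ↔ D) = False
          ¬B = False
          H ↔ D = False
      ((¬D ∧ Q) ∧ ¬V) ↔ (¬S ∧ (D → H)) = False
        (¬D ∧ Q) ∧ ¬V = False
          ¬D ∧ Q = False
            ¬D = True
          ¬V = False
        ¬S ∧ (D → H) = True
          ¬S = True
          D → H = True
The formula evaluates to True.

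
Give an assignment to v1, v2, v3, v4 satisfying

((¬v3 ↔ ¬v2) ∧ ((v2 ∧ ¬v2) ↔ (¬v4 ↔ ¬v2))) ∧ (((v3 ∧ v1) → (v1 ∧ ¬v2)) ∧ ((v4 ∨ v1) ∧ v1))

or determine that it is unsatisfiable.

v1 = True, v2 = False, v3 = False, v4 = True

  (¬v3 ↔ ¬v2) ∧ ((v2 ∧ ¬v2) ↔ (¬v4 ↔ ¬v2)) = True
    ¬v3 ↔ ¬v2 = True
      ¬v3 = True
      ¬v2 = True
    (v2 ∧ ¬v2) ↔ (¬v4 ↔ ¬v2) = True
      v2 ∧ ¬v2 = False
        ¬v2 = True
      ¬v4 ↔ ¬v2 = False
        ¬v4 = False
        ¬v2 = True
  ((v3 ∧ v1) → (v1 ∧ ¬v2)) ∧ ((v4 ∨ v1) ∧ v1) = True
    (v3 ∧ v1) → (v1 ∧ ¬v2) = True
      v3 ∧ v1 = False
      v1 ∧ ¬v2 = True
        ¬v2 = True
    (v4 ∨ v1) ∧ v1 = True
      v4 ∨ v1 = True
Both conjuncts True, so the formula holds.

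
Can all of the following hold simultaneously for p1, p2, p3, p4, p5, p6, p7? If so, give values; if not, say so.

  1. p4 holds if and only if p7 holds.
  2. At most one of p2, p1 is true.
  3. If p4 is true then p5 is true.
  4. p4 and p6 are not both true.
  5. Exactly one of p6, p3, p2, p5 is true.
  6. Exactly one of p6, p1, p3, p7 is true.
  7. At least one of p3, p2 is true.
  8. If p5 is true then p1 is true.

p1=F, p2=F, p3=T, p4=F, p5=F, p6=F, p7=F

  (1) p4=F, p7=F — same ✓
  (2) {p2, p1}: 0 true — at most one ✓
  (3) p4=F ⇒ p5: vacuous ✓
  (4) p4=F, p6=F — not both ✓
  (5) {p6, p3, p2, p5}: 1 true — exactly one ✓
  (6) {p6, p1, p3, p7}: 1 true — exactly one ✓
  (7) {p3, p2}: 1 true — at least one ✓
  (8) p5=F ⇒ p1: vacuous ✓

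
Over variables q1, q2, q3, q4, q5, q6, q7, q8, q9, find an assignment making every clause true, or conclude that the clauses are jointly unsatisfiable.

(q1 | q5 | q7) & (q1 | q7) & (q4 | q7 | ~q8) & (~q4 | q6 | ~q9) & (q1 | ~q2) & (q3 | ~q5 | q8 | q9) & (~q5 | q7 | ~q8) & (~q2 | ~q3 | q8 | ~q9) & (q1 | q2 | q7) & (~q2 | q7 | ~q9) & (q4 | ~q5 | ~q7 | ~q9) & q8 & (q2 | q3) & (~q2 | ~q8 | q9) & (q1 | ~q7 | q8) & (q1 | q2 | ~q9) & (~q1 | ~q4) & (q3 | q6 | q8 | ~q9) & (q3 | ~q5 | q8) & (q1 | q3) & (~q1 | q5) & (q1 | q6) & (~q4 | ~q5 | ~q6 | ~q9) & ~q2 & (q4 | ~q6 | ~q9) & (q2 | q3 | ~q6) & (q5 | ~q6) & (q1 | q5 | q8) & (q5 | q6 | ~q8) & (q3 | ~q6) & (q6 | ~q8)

Unit clause (q8) forces q8 = True.
Unit clause (~q2) forces q2 = False.
In (q6 | ~q8) only q6 is left, so q6 = True.
In (q2 | q3) only q3 is left, so q3 = True.
In (q5 | ~q6) only q5 is left, so q5 = True.
In (~q5 | q7 | ~q8) only q7 is left, so q7 = True.
Set q1 = False.
  then (q1 | q2 | ~q9) forces q9 = False.
Set q4 = False.
All clauses satisfied.

q1=F, q2=F, q3=T, q4=F, q5=T, q6=T, q7=T, q8=T, q9=F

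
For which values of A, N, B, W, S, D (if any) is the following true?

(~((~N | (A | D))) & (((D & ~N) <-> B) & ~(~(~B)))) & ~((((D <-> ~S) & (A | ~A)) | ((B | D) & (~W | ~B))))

A = False, N = True, B = False, W = False, S = False, D = False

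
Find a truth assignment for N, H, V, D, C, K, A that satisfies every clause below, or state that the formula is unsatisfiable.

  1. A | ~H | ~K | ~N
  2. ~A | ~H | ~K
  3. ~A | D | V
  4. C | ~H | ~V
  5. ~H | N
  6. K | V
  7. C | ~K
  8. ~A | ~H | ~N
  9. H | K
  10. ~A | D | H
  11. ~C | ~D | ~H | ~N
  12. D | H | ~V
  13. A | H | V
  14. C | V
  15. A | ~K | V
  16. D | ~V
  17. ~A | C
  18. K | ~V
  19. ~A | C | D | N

Set N = True.
Set H = False.
  then (H | K) forces K = True.
  then (C | ~K) forces C = True.
Set V = True.
  then (D | H | ~V) forces D = True.
Set A = False.
All clauses satisfied.

N: True; H: False; V: True; D: True; C: True; K: True; A: False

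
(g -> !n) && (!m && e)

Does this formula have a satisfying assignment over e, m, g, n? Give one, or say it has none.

e: True, m: False, g: True, n: False

  g -> !n = True
    !n = True
  !m && e = True
    !m = True
Both conjuncts True, so the formula holds.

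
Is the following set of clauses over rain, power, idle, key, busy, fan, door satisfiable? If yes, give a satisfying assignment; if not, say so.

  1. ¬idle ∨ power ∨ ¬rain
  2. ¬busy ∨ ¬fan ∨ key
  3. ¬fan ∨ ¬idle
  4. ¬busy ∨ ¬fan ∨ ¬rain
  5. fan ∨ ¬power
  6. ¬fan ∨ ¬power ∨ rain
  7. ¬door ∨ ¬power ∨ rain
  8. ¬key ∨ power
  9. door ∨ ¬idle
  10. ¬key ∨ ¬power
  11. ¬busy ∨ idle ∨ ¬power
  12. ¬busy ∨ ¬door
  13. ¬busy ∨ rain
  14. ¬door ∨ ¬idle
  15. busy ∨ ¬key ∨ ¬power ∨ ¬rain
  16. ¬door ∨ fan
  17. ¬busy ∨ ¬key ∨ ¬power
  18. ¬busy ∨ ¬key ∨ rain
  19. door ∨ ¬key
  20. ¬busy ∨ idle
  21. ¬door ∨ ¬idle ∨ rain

rain = True, power = True, idle = False, key = False, busy = False, fan = True, door = False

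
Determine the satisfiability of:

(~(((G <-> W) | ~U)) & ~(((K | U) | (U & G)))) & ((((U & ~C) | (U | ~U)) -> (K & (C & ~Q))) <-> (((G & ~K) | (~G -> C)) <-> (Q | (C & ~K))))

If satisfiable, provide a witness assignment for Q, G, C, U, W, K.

Case U = True: the conjunct ~(((K | U) | (U & G))) becomes ~((True | G)) = False.
Case U = False: the conjunct ~(((G <-> W) | ~U)) becomes ~(((G <-> W) | True)) = False.
Both cases fail — unsatisfiable.

No satisfying assignment exists.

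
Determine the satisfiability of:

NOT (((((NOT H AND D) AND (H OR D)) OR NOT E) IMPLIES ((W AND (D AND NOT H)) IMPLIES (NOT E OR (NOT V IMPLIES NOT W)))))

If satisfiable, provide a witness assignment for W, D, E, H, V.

W=T, D=T, E=T, H=F, V=F

  NOT (((((NOT H AND D) AND (H OR D)) OR NOT E) IMPLIES ((W AND (D AND NOT H)) IMPLIES (NOT E OR (NOT V IMPLIES NOT W))))) = True
    (((NOT H AND D) AND (H OR D)) OR NOT E) IMPLIES ((W AND (D AND NOT H)) IMPLIES (NOT E OR (NOT V IMPLIES NOT W))) = False
      ((NOT H AND D) AND (H OR D)) OR NOT E = True
        (NOT H AND D) AND (H OR D) = True
          NOT H AND D = True
            NOT H = True
          H OR D = True
        NOT E = False
      (W AND (D AND NOT H)) IMPLIES (NOT E OR (NOT V IMPLIES NOT W)) = False
        W AND (D AND NOT H) = True
          D AND NOT H = True
            NOT H = True
        NOT E OR (NOT V IMPLIES NOT W) = False
          NOT E = False
          NOT V IMPLIES NOT W = False
            NOT V = True
            NOT W = False
The formula evaluates to True.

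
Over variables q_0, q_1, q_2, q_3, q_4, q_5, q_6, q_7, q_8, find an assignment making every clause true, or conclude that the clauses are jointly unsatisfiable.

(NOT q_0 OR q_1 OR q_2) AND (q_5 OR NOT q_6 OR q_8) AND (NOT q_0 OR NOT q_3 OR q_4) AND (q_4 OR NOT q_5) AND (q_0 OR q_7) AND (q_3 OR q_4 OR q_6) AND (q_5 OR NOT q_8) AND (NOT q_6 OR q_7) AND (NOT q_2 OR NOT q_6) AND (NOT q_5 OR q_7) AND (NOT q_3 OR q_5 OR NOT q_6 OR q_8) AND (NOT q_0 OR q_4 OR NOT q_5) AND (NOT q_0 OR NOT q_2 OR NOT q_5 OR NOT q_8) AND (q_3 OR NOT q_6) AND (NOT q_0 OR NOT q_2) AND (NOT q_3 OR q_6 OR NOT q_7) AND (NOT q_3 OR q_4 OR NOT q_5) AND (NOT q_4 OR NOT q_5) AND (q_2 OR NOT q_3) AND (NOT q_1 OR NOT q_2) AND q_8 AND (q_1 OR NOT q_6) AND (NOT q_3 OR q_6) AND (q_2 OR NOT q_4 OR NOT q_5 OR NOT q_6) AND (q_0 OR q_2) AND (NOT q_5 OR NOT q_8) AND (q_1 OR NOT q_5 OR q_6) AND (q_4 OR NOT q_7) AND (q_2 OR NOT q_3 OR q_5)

Case q_8 = True:
  (q_5 OR NOT q_8) forces q_5 = True.
  Clause (NOT q_5 OR NOT q_8) is falsified — contradiction.
Case q_8 = False:
  Clause (q_8) is falsified — contradiction.
Both cases fail, so the formula is unsatisfiable.

Unsatisfiable — no assignment works.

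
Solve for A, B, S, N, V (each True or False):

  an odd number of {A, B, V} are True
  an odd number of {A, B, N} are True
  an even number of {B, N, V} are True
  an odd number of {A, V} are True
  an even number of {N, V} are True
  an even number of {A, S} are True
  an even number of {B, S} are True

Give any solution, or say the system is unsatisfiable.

A=F, B=F, S=F, N=T, V=T

{A, B, V}: 1 true → odd ✓
{A, B, N}: 1 true → odd ✓
{B, N, V}: 2 true → even ✓
{A, V}: 1 true → odd ✓
{N, V}: 2 true → even ✓
{A, S}: 0 true → even ✓
{B, S}: 0 true → even ✓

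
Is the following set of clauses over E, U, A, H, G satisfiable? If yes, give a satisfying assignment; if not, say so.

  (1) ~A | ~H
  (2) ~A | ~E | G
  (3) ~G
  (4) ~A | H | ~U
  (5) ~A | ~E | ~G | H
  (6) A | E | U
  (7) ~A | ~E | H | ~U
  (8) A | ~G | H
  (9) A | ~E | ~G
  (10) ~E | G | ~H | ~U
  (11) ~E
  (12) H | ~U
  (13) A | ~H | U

E = False; U = True; A = False; H = True; G = False

Unit clause (~G) forces G = False.
Unit clause (~E) forces E = False.
Set U = True.
  then (H | ~U) forces H = True.
  then (~A | ~H) forces A = False.
All clauses satisfied.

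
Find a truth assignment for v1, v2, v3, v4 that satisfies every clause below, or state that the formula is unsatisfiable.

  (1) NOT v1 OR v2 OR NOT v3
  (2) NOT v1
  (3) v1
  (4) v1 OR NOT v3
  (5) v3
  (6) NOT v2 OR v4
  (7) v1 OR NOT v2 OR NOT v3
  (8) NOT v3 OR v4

Unsatisfiable — no assignment works.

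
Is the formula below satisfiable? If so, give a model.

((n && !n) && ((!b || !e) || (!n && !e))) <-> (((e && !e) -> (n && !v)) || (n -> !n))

Case n = True: the formula simplifies to !(((e && !e) -> !v)).
  e = True: this becomes !((False -> !v)) = False.
  e = False: this becomes !((False -> !v)) = False.
Case n = False: the formula becomes (False && ((!b || !e) || !e)) <-> (!((e && !e)) || True) = False.
Both cases fail — unsatisfiable.

UNSATISFIABLE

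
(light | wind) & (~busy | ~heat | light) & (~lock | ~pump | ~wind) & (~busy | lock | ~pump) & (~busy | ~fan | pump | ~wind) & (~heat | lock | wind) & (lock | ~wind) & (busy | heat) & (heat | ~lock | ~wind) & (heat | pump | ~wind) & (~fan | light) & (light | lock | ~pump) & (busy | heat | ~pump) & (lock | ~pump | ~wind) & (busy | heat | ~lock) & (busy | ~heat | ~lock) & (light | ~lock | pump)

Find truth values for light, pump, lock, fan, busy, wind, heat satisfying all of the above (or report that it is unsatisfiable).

light = True, pump = True, lock = True, fan = True, busy = True, wind = False, heat = True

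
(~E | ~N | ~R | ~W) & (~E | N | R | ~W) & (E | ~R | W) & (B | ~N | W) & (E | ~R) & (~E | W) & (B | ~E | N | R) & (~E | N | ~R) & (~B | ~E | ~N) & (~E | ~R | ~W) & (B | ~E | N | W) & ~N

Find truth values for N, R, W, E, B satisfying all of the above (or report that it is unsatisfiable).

Unit clause (~N) forces N = False.
Set R = False.
Set W = False.
  then (~E | W) forces E = False.
Set B = False.
All clauses satisfied.

N=F, R=F, W=F, E=F, B=F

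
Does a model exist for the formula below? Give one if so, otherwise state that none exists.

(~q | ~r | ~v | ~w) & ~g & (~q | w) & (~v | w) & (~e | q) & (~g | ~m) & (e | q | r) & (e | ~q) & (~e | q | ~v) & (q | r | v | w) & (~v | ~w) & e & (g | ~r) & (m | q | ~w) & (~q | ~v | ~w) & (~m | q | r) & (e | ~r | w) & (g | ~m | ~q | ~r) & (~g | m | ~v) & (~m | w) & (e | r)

m = False, r = False, g = False, e = True, q = True, v = False, w = True

Unit clause (~g) forces g = False.
Unit clause (e) forces e = True.
In (g | ~r) only ~r is left, so r = False.
In (~e | q) only q is left, so q = True.
In (~q | w) only w is left, so w = True.
In (~v | ~w) only ~v is left, so v = False.
Set m = False.
All clauses satisfied.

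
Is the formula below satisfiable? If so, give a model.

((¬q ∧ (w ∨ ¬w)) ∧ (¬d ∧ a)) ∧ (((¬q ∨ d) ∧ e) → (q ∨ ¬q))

d=F, e=F, q=F, a=T, w=F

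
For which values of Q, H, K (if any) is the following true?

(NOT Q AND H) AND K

Q = False; H = True; K = True

  NOT Q AND H = True
    NOT Q = True
Both conjuncts True, so the formula holds.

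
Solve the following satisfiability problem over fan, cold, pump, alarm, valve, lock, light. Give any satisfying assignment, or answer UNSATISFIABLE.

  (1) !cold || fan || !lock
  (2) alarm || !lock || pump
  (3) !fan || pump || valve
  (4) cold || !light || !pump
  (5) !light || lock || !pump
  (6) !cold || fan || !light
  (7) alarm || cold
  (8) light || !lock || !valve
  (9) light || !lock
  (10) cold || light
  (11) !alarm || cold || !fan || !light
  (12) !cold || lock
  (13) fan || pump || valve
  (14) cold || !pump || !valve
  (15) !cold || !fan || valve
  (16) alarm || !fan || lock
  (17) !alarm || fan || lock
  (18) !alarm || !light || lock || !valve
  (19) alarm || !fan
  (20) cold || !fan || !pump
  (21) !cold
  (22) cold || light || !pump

Unit clause (!cold) forces cold = False.
In (alarm || cold) only alarm is left, so alarm = True.
In (cold || light) only light is left, so light = True.
In (!alarm || cold || !fan || !light) only !fan is left, so fan = False.
In (!alarm || fan || lock) only lock is left, so lock = True.
In (cold || !light || !pump) only !pump is left, so pump = False.
In (fan || pump || valve) only valve is left, so valve = True.
All clauses satisfied.

fan = False; cold = False; pump = False; alarm = True; valve = True; lock = True; light = True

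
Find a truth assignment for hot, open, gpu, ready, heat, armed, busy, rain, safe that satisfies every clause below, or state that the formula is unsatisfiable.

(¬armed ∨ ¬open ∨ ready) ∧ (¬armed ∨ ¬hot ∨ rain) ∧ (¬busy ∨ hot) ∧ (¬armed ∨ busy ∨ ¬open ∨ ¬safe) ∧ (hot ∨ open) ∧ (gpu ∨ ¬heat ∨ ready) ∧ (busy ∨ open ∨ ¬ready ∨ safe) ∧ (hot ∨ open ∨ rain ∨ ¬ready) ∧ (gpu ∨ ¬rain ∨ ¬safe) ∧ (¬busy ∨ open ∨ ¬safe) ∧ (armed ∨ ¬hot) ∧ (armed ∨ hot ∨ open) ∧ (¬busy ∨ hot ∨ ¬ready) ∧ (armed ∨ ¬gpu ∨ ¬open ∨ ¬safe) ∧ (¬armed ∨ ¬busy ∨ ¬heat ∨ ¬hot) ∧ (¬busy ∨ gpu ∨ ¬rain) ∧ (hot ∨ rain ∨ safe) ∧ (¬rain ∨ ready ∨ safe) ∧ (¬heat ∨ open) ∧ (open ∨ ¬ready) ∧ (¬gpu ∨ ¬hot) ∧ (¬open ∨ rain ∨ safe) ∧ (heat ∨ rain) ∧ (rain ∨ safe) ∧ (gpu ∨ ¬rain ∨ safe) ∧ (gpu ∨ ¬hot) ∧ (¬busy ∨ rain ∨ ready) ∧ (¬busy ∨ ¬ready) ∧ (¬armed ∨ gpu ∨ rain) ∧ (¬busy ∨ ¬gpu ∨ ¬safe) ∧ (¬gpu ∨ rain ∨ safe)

Try hot = True:
  (armed ∨ ¬hot) forces armed = True.
  (¬armed ∨ ¬hot ∨ rain) forces rain = True.
  (¬gpu ∨ ¬hot) forces gpu = False.
  clause (gpu ∨ ¬hot) is falsified — backtrack.
So hot = False.
  then (¬busy ∨ hot) forces busy = False.
  then (hot ∨ open) forces open = True.
Set gpu = True.
Set ready = True.
Set heat = False.
  then (heat ∨ rain) forces rain = True.
Set armed = True.
  then (¬armed ∨ busy ∨ ¬open ∨ ¬safe) forces safe = False.
All clauses satisfied.

hot=F; open=T; gpu=T; ready=T; heat=F; armed=T; busy=F; rain=T; safe=F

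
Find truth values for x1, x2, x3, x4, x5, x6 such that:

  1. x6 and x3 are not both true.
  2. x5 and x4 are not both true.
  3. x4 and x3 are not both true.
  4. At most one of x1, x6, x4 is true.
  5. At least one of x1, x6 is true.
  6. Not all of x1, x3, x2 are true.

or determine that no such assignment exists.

x1 = True, x2 = False, x3 = False, x4 = False, x5 = True, x6 = False

  (1) x6=F, x3=F — not both ✓
  (2) x5=T, x4=F — not both ✓
  (3) x4=F, x3=F — not both ✓
  (4) {x1, x6, x4}: 1 true — at most one ✓
  (5) {x1, x6}: 1 true — at least one ✓
  (6) {x1, x3, x2}: 1/3 true — not all ✓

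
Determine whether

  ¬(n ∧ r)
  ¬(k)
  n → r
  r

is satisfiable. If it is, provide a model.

Unit clause (r) forces r = True.
Unit clause (¬k) forces k = False.
In (¬n ∨ ¬r) only ¬n is left, so n = False.
Check each clause:
  (r): r holds.
  (¬k): ¬k holds.
  (¬n ∨ ¬r): ¬n holds.
  (¬n ∨ r): ¬n holds.
All clauses satisfied.

k = False, r = True, n = False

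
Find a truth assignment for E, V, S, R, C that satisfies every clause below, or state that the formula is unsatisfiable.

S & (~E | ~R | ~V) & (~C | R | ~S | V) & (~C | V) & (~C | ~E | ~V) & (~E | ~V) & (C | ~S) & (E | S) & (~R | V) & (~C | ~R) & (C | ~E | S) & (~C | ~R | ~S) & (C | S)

E = False, V = True, S = True, R = False, C = True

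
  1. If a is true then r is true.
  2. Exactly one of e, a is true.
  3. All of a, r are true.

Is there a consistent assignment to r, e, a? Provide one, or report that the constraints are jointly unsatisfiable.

r: True, e: False, a: True

  (1) a=T ⇒ r: T ✓
  (2) {e, a}: 1 true — exactly one ✓
  (3) {a, r}: all 2 true ✓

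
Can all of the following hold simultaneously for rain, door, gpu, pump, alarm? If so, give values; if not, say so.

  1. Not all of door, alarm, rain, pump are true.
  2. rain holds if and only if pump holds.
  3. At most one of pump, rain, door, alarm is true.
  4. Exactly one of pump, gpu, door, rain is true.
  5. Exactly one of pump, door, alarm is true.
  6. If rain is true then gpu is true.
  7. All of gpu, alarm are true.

rain = False, door = False, gpu = True, pump = False, alarm = True

  (1) {door, alarm, rain, pump}: 1/4 true — not all ✓
  (2) rain=F, pump=F — same ✓
  (3) {pump, rain, door, alarm}: 1 true — at most one ✓
  (4) {pump, gpu, door, rain}: 1 true — exactly one ✓
  (5) {pump, door, alarm}: 1 true — exactly one ✓
  (6) rain=F ⇒ gpu: vacuous ✓
  (7) {gpu, alarm}: all 2 true ✓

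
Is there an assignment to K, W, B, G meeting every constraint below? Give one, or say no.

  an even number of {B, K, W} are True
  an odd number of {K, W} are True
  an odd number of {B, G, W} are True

K=T, W=F, B=T, G=F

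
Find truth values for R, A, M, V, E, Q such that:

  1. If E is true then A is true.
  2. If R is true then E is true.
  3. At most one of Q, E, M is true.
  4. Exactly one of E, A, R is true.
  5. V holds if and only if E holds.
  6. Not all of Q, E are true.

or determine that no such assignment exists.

R: False, A: True, M: False, V: False, E: False, Q: True

  (1) E=F ⇒ A: vacuous ✓
  (2) R=F ⇒ E: vacuous ✓
  (3) {Q, E, M}: 1 true — at most one ✓
  (4) {E, A, R}: 1 true — exactly one ✓
  (5) V=F, E=F — same ✓
  (6) {Q, E}: 1/2 true — not all ✓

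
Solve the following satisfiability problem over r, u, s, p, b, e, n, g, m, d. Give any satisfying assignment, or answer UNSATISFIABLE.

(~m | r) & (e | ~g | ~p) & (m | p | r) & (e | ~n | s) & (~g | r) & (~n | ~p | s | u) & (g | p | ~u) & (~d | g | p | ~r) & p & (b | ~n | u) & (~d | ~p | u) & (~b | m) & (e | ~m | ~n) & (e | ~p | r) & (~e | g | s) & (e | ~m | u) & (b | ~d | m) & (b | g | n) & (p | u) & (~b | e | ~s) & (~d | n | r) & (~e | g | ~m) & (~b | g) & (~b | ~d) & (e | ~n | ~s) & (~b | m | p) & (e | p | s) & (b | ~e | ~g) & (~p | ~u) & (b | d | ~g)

Unit clause (p) forces p = True.
In (~p | ~u) only ~u is left, so u = False.
In (~d | ~p | u) only ~d is left, so d = False.
Try r = False:
  (~m | r) forces m = False.
  (~g | r) forces g = False.
  (~b | m) forces b = False.
  (b | ~n | u) forces n = False.
  clause (b | g | n) is falsified — backtrack.
So r = True.
Set s = True.
Set b = True.
  then (~b | m) forces m = True.
  then (e | ~m | u) forces e = True.
  then (~e | g | ~m) forces g = True.
Set n = False.
All clauses satisfied.

r=T, u=F, s=T, p=T, b=T, e=T, n=F, g=T, m=T, d=F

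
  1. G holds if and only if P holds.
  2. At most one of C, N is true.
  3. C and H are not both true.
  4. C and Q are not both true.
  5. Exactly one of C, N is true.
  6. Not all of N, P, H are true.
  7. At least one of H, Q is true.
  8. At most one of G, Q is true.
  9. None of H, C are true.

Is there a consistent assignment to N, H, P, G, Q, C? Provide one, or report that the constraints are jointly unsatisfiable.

N = True, H = False, P = False, G = False, Q = True, C = False

  (1) G=F, P=F — same ✓
  (2) {C, N}: 1 true — at most one ✓
  (3) C=F, H=F — not both ✓
  (4) C=F, Q=T — not both ✓
  (5) {C, N}: 1 true — exactly one ✓
  (6) {N, P, H}: 1/3 true — not all ✓
  (7) {H, Q}: 1 true — at least one ✓
  (8) {G, Q}: 1 true — at most one ✓
  (9) {H, C}: 0 true — none ✓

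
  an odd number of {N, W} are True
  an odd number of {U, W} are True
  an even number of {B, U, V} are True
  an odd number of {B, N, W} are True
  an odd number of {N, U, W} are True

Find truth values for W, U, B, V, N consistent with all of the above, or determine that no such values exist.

W = True, U = False, B = False, V = False, N = False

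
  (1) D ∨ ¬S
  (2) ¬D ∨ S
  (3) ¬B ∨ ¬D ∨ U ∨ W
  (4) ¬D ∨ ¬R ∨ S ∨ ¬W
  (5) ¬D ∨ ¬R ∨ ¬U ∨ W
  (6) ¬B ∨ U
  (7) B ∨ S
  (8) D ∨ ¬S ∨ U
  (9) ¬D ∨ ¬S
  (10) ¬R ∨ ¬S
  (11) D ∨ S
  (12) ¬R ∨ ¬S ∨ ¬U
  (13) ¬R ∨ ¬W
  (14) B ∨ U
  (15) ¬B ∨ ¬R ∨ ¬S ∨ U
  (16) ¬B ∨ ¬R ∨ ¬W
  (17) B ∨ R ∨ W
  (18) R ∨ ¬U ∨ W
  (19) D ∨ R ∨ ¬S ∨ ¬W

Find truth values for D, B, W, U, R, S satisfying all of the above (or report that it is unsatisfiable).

Case D = True:
  (¬D ∨ S) forces S = True.
  Clause (¬D ∨ ¬S) is falsified — contradiction.
Case D = False:
  (D ∨ ¬S) forces S = False.
  Clause (D ∨ S) is falsified — contradiction.
Both cases fail, so the formula is unsatisfiable.

The formula is unsatisfiable.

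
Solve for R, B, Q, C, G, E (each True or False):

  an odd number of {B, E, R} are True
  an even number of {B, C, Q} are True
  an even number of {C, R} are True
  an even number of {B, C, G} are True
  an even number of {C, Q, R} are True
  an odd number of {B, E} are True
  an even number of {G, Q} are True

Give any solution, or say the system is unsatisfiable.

R=F, B=F, Q=F, C=F, G=F, E=T

{B, E, R}: 1 true → odd ✓
{B, C, Q}: 0 true → even ✓
{C, R}: 0 true → even ✓
{B, C, G}: 0 true → even ✓
{C, Q, R}: 0 true → even ✓
{B, E}: 1 true → odd ✓
{G, Q}: 0 true → even ✓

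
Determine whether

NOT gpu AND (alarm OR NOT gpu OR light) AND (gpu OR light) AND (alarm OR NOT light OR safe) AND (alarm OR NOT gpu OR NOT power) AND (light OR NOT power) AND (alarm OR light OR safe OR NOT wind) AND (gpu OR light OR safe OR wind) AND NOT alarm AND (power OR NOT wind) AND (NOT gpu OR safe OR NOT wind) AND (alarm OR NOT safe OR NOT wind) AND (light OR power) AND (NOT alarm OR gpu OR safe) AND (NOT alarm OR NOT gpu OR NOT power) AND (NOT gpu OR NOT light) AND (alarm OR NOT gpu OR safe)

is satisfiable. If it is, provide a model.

gpu = False, safe = True, alarm = False, wind = False, light = True, power = True

Unit clause (NOT gpu) forces gpu = False.
In (gpu OR light) only light is left, so light = True.
Unit clause (NOT alarm) forces alarm = False.
In (alarm OR NOT light OR safe) only safe is left, so safe = True.
In (alarm OR NOT safe OR NOT wind) only NOT wind is left, so wind = False.
Set power = True.
All clauses satisfied.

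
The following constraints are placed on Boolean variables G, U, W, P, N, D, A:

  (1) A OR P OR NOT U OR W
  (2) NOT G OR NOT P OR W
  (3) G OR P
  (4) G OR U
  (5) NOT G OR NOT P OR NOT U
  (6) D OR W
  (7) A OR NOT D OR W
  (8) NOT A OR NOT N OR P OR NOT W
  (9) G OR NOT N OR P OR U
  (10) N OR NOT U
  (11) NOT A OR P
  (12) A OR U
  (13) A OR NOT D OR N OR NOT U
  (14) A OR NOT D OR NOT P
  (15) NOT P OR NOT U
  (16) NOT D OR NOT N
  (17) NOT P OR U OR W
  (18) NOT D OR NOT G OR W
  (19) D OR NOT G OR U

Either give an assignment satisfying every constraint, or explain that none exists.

Try G = False:
  (G OR P) forces P = True.
  (G OR U) forces U = True.
  clause (NOT P OR NOT U) is falsified — backtrack.
So G = True.
Set U = True.
  then (NOT G OR NOT P OR NOT U) forces P = False.
  then (N OR NOT U) forces N = True.
  then (NOT A OR P) forces A = False.
  then (NOT D OR NOT N) forces D = False.
  then (A OR P OR NOT U OR W) forces W = True.
All clauses satisfied.

G: True; U: True; W: True; P: False; N: True; D: False; A: False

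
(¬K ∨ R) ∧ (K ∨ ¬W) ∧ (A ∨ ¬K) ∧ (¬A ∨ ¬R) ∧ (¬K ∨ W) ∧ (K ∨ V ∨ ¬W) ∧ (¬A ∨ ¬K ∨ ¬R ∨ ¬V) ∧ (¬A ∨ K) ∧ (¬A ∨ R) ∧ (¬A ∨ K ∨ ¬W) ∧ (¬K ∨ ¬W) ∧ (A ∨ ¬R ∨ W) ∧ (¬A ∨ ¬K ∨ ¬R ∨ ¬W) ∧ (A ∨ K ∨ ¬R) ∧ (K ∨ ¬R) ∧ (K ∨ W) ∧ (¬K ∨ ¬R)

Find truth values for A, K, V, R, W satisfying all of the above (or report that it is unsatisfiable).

Case K = True:
  (¬K ∨ R) forces R = True.
  Clause (¬K ∨ ¬R) is falsified — contradiction.
Case K = False:
  (K ∨ ¬W) forces W = False.
  Clause (K ∨ W) is falsified — contradiction.
Both cases fail, so the formula is unsatisfiable.

Unsatisfiable — no assignment works.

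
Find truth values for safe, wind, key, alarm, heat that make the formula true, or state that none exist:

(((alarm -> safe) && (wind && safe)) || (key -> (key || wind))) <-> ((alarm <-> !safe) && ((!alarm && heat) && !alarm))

safe = True, wind = True, key = True, alarm = False, heat = True

  (((alarm -> safe) && (wind && safe)) || (key -> (key || wind))) <-> ((alarm <-> !safe) && ((!alarm && heat) && !alarm)) = True
    ((alarm -> safe) && (wind && safe)) || (key -> (key || wind)) = True
      (alarm -> safe) && (wind && safe) = True
        alarm -> safe = True
        wind && safe = True
      key -> (key || wind) = True
        key || wind = True
    (alarm <-> !safe) && ((!alarm && heat) && !alarm) = True
      alarm <-> !safe = True
        !safe = False
      (!alarm && heat) && !alarm = True
        !alarm && heat = True
          !alarm = True
        !alarm = True
The formula evaluates to True.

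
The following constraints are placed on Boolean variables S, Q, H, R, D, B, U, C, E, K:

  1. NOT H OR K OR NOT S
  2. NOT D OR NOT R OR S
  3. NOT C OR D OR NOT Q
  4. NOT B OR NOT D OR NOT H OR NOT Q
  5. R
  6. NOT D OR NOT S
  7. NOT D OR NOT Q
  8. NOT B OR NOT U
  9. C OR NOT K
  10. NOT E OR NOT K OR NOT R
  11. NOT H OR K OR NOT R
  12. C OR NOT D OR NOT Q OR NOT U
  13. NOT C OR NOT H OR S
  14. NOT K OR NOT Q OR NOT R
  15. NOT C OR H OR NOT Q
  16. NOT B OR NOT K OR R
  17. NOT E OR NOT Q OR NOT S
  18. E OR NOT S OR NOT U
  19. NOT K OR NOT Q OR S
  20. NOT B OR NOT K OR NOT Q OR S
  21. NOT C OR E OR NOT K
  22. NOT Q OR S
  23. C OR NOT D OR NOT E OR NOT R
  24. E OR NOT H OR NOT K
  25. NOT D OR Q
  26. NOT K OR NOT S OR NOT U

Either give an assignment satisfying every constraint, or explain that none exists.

Unit clause (R) forces R = True.
Set S = True.
  then (NOT D OR NOT S) forces D = False.
Set Q = False.
Try H = True:
  (NOT H OR K OR NOT S) forces K = True.
  (C OR NOT K) forces C = True.
  (NOT E OR NOT K OR NOT R) forces E = False.
  clause (NOT C OR E OR NOT K) is falsified — backtrack.
So H = False.
Set B = False.
Set U = False.
Set C = True.
Set E = False.
  then (NOT C OR E OR NOT K) forces K = False.
All clauses satisfied.

S: True, Q: False, H: False, R: True, D: False, B: False, U: False, C: True, E: False, K: False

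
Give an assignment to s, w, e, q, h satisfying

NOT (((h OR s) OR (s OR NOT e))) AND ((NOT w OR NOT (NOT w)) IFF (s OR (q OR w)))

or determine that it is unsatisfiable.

s=F, w=T, e=T, q=T, h=F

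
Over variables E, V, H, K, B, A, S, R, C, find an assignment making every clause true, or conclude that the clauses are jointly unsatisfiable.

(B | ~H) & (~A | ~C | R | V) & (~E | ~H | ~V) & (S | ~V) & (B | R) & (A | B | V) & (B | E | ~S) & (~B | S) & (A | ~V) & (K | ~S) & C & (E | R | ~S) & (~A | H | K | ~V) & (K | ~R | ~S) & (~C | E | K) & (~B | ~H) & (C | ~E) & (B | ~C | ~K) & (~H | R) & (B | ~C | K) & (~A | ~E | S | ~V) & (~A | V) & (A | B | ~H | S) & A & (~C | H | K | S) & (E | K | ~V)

Unit clause (C) forces C = True.
Unit clause (A) forces A = True.
In (~A | V) only V is left, so V = True.
In (S | ~V) only S is left, so S = True.
In (K | ~S) only K is left, so K = True.
In (B | ~C | ~K) only B is left, so B = True.
In (~B | ~H) only ~H is left, so H = False.
Set E = True.
Set R = False.
All clauses satisfied.

E = True; V = True; H = False; K = True; B = True; A = True; S = True; R = False; C = True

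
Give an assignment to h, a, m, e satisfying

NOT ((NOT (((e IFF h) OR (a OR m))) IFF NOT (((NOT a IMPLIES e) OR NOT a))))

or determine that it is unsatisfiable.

h = False, a = False, m = False, e = True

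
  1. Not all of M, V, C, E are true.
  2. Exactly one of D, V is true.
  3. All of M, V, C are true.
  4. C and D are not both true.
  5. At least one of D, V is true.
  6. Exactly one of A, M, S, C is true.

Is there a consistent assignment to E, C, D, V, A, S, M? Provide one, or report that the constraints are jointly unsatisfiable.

Case C = True:
  (3) forces M = True.
  Constraint (6) is violated (M=T, C=T) — contradiction.
Case C = False:
  Constraint (3) is violated (C=F) — contradiction.
Both cases fail — unsatisfiable.

Unsatisfiable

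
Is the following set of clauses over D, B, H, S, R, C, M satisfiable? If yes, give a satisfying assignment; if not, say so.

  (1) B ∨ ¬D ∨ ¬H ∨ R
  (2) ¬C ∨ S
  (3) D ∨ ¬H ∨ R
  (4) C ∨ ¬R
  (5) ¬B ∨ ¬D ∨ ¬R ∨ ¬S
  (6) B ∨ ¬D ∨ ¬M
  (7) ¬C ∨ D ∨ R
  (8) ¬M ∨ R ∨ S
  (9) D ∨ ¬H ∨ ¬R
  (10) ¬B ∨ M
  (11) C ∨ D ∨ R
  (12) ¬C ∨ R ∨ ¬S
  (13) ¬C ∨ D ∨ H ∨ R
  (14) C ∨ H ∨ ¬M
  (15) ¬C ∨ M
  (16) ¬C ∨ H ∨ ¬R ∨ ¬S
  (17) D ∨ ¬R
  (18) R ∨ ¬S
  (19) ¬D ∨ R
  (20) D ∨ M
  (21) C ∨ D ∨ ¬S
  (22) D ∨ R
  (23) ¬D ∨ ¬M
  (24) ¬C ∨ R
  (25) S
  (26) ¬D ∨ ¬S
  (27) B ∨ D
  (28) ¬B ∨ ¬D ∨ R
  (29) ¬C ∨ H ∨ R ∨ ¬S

Case D = True:
  (¬D ∨ R) forces R = True.
  (C ∨ ¬R) forces C = True.
  (¬C ∨ S) forces S = True.
  Clause (¬D ∨ ¬S) is falsified — contradiction.
Case D = False:
  (D ∨ ¬R) forces R = False.
  Clause (D ∨ R) is falsified — contradiction.
Both cases fail, so the formula is unsatisfiable.

No satisfying assignment exists.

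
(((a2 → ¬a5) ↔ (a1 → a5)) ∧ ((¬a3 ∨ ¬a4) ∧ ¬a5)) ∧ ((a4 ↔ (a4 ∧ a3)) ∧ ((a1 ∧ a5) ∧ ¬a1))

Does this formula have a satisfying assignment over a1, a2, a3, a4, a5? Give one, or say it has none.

Unsatisfiable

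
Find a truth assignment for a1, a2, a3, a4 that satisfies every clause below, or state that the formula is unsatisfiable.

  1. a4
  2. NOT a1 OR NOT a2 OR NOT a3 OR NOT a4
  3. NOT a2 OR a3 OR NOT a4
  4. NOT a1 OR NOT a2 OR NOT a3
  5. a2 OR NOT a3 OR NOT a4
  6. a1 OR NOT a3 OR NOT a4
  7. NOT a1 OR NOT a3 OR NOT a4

Unit clause (a4) forces a4 = True.
Set a1 = False.
  then (a1 OR NOT a3 OR NOT a4) forces a3 = False.
  then (NOT a2 OR a3 OR NOT a4) forces a2 = False.
Check each clause:
  (a4): a4 holds.
  (NOT a1 OR NOT a2 OR NOT a3 OR NOT a4): NOT a1 holds.
  (NOT a2 OR a3 OR NOT a4): NOT a2 holds.
  (NOT a1 OR NOT a2 OR NOT a3): NOT a1 holds.
  (a2 OR NOT a3 OR NOT a4): NOT a3 holds.
  (a1 OR NOT a3 OR NOT a4): NOT a3 holds.
  (NOT a1 OR NOT a3 OR NOT a4): NOT a1 holds.
All clauses satisfied.

a1 = False, a2 = False, a3 = False, a4 = True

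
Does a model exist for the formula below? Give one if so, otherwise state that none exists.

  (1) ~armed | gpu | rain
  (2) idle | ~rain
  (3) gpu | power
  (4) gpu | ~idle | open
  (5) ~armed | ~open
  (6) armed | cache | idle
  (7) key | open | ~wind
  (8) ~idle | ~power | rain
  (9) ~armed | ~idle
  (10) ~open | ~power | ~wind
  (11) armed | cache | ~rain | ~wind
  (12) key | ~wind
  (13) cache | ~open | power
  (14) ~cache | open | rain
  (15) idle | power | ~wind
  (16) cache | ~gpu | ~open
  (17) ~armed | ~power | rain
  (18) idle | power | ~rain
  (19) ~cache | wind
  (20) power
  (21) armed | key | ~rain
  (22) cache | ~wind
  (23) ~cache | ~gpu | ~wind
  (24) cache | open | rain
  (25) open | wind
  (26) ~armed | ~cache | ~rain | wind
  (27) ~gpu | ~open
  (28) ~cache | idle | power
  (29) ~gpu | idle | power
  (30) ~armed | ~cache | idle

open = True, rain = True, key = True, armed = False, wind = False, idle = True, power = True, cache = False, gpu = False

Unit clause (power) forces power = True.
Set open = True.
  then (~armed | ~open) forces armed = False.
  then (~open | ~power | ~wind) forces wind = False.
  then (~cache | wind) forces cache = False.
  then (~gpu | ~open) forces gpu = False.
  then (armed | cache | idle) forces idle = True.
  then (~idle | ~power | rain) forces rain = True.
  then (armed | key | ~rain) forces key = True.
All clauses satisfied.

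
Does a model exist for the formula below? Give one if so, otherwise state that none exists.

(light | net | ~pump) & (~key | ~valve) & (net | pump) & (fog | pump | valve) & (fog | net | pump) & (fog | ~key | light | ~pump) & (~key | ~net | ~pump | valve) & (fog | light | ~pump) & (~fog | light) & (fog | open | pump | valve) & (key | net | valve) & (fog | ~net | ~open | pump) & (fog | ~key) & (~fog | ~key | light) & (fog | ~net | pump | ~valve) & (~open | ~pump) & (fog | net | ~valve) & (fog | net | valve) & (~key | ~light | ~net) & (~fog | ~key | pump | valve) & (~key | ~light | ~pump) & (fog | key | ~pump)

Set open = False.
Set key = False.
Set valve = True.
Set pump = False.
  then (net | pump) forces net = True.
  then (fog | ~net | pump | ~valve) forces fog = True.
  then (~fog | light) forces light = True.
All clauses satisfied.

open=F; key=F; valve=T; pump=F; light=T; fog=T; net=T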